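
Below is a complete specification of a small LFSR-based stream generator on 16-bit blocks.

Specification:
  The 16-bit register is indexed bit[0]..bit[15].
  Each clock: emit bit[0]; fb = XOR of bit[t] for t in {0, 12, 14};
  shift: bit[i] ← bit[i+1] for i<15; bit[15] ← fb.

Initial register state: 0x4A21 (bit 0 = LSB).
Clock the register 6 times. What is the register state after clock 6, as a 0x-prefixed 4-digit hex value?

0xD128

reg_0 = 0x4A21
clock 1: out=1, reg = 0x2510
clock 2: out=0, reg = 0x1288
clock 3: out=0, reg = 0x8944
clock 4: out=0, reg = 0x44A2
clock 5: out=0, reg = 0xA251
clock 6: out=1, reg = 0xD128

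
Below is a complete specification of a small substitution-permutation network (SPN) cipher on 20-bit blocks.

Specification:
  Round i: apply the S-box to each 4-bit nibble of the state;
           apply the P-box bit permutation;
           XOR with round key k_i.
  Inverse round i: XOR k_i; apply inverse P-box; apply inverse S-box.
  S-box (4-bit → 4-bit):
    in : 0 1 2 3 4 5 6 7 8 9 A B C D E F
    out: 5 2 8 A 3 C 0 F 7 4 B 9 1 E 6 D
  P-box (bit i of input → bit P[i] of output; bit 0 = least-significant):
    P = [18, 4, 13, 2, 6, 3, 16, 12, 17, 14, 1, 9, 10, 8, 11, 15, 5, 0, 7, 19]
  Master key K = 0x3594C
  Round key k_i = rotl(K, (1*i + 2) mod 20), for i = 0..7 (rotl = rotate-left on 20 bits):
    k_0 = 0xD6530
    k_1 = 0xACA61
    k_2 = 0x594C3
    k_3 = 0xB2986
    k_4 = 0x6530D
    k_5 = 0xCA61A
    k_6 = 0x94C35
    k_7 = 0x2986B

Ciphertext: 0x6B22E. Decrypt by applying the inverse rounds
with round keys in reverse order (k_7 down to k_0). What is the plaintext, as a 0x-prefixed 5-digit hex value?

s_0 = ciphertext = 0x6B22E
s_1 = InvRound(s_0, k_7) = 0x192CF
s_2 = InvRound(s_1, k_6) = 0xFFDA1
s_3 = InvRound(s_2, k_5) = 0x8E7D1
s_4 = InvRound(s_3, k_4) = 0x5BCA7
s_5 = InvRound(s_4, k_3) = 0xAAC2C
s_6 = InvRound(s_5, k_2) = 0x7907F
s_7 = InvRound(s_6, k_1) = 0x29DDA
s_8 = InvRound(s_7, k_0) = 0xF5870

0xF5870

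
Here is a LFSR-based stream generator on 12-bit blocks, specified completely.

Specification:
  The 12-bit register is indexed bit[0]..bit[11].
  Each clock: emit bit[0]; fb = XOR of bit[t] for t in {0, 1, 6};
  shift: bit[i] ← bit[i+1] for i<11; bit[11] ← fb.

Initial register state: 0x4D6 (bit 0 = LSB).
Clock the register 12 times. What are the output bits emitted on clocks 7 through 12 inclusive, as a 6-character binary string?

110010

reg_0 = 0x4D6
clock 1: out=0, reg = 0x26B
clock 2: out=1, reg = 0x935
clock 3: out=1, reg = 0xC9A
clock 4: out=0, reg = 0xE4D
clock 5: out=1, reg = 0x726
clock 6: out=0, reg = 0xB93
clock 7: out=1, reg = 0x5C9
clock 8: out=1, reg = 0x2E4
clock 9: out=0, reg = 0x972
clock 10: out=0, reg = 0x4B9
clock 11: out=1, reg = 0xA5C
clock 12: out=0, reg = 0xD2E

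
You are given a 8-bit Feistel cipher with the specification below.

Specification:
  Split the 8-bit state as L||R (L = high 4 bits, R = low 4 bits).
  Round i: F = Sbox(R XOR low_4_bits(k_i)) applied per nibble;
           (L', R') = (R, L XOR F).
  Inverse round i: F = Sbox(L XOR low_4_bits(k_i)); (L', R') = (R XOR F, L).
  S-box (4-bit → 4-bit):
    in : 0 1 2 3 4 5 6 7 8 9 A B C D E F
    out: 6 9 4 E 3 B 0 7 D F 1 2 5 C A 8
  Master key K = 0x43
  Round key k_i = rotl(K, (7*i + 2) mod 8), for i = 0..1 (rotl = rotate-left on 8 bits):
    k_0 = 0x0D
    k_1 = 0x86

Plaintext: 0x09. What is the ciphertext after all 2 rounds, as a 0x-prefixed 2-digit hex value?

s_0 = plaintext = 0x09
s_1 = Round(s_0, k_0) = 0x93
s_2 = Round(s_1, k_1) = 0x32

0x32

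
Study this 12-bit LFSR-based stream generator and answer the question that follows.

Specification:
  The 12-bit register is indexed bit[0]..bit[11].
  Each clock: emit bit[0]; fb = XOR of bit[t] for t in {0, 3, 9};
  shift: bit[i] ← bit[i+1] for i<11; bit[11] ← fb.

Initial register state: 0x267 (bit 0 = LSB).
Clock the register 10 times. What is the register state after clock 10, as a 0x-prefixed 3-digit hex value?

0x7E8

reg_0 = 0x267
clock 1: out=1, reg = 0x133
clock 2: out=1, reg = 0x899
clock 3: out=1, reg = 0x44C
clock 4: out=0, reg = 0xA26
clock 5: out=0, reg = 0xD13
clock 6: out=1, reg = 0xE89
clock 7: out=1, reg = 0xF44
clock 8: out=0, reg = 0xFA2
clock 9: out=0, reg = 0xFD1
clock 10: out=1, reg = 0x7E8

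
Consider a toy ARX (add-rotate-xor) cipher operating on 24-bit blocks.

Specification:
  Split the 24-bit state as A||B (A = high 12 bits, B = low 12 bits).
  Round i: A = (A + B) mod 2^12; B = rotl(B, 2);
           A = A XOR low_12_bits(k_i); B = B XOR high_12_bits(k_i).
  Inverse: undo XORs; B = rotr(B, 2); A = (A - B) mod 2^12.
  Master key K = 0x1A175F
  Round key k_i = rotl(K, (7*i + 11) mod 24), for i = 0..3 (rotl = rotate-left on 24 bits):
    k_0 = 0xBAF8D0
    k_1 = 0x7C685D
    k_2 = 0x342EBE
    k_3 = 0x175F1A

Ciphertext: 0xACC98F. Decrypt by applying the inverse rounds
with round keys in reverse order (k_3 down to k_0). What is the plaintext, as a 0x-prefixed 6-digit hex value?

s_0 = ciphertext = 0xACC98F
s_1 = InvRound(s_0, k_3) = 0xB98A3E
s_2 = InvRound(s_1, k_2) = 0x2C725F
s_3 = InvRound(s_2, k_1) = 0x534566
s_4 = InvRound(s_3, k_0) = 0x6327B2

0x6327B2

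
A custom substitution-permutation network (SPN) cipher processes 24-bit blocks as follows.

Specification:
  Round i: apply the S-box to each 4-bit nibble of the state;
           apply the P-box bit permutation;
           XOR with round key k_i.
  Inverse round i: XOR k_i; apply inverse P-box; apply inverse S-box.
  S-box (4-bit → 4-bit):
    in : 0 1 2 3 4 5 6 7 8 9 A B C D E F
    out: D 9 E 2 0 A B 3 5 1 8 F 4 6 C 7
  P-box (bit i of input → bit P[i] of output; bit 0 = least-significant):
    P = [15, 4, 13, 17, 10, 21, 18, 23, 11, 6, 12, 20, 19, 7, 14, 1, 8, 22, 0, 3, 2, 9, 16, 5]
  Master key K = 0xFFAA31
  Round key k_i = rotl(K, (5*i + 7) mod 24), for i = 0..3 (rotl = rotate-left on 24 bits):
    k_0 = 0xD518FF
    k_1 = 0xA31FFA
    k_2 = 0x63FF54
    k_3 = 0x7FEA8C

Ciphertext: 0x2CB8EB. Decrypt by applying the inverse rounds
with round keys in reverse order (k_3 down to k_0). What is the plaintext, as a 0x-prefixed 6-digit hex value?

0xF5C9F4

s_0 = ciphertext = 0x2CB8EB
s_1 = InvRound(s_0, k_3) = 0xBDE24A
s_2 = InvRound(s_1, k_2) = 0x961005
s_3 = InvRound(s_2, k_1) = 0xB056F3
s_4 = InvRound(s_3, k_0) = 0xF5C9F4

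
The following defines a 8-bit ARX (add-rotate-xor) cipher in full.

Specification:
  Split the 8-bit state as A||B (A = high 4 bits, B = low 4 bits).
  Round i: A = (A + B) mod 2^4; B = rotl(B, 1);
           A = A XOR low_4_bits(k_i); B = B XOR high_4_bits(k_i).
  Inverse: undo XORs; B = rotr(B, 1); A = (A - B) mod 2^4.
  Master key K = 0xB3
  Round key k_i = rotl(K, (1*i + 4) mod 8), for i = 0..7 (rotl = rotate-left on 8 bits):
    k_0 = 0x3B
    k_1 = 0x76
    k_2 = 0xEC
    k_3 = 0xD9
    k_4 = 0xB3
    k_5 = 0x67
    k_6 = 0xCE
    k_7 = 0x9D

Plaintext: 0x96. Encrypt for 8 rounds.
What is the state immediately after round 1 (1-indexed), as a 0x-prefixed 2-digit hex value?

s_0 = plaintext = 0x96
s_1 = Round(s_0, k_0) = 0x4F
s_2 = Round(s_1, k_1) = 0x58
s_3 = Round(s_2, k_2) = 0x1F
s_4 = Round(s_3, k_3) = 0x92
s_5 = Round(s_4, k_4) = 0x8F
s_6 = Round(s_5, k_5) = 0x09
s_7 = Round(s_6, k_6) = 0x7F
s_8 = Round(s_7, k_7) = 0xB6

0x4F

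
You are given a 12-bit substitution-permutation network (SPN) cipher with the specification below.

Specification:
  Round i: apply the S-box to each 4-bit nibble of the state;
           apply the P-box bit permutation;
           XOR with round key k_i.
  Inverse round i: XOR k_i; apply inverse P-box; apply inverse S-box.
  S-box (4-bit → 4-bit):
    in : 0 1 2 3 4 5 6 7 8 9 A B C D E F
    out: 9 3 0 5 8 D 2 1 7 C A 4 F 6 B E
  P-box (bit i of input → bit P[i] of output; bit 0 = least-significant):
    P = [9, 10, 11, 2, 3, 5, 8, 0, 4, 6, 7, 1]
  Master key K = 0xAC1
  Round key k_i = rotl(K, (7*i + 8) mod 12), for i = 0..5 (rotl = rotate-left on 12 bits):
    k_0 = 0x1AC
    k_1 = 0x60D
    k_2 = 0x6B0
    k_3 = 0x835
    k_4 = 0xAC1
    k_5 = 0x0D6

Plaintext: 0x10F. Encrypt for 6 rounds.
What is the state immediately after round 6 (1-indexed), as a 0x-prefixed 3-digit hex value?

s_0 = plaintext = 0x10F
s_1 = Round(s_0, k_0) = 0xDF1
s_2 = Round(s_1, k_1) = 0x1EC
s_3 = Round(s_2, k_2) = 0x8CD
s_4 = Round(s_3, k_3) = 0x5CC
s_5 = Round(s_4, k_4) = 0x57E
s_6 = Round(s_5, k_5) = 0x648

0x648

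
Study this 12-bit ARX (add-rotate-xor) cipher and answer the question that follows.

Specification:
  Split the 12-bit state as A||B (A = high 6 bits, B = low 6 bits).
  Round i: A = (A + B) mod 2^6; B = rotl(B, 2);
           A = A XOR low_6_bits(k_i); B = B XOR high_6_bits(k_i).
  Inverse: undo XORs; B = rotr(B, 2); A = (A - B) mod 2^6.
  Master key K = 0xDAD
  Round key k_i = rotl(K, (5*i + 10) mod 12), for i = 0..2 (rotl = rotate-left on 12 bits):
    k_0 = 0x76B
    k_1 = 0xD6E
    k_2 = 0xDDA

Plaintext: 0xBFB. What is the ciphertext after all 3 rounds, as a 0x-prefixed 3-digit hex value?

s_0 = plaintext = 0xBFB
s_1 = Round(s_0, k_0) = 0x072
s_2 = Round(s_1, k_1) = 0x77E
s_3 = Round(s_2, k_2) = 0x04C

0x04C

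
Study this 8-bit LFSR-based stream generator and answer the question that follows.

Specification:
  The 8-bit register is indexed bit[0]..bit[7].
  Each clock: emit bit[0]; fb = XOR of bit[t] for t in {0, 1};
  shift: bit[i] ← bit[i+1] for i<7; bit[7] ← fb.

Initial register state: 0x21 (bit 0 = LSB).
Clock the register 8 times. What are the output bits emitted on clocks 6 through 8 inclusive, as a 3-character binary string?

100

reg_0 = 0x21
clock 1: out=1, reg = 0x90
clock 2: out=0, reg = 0x48
clock 3: out=0, reg = 0x24
clock 4: out=0, reg = 0x12
clock 5: out=0, reg = 0x89
clock 6: out=1, reg = 0xC4
clock 7: out=0, reg = 0x62
clock 8: out=0, reg = 0xB1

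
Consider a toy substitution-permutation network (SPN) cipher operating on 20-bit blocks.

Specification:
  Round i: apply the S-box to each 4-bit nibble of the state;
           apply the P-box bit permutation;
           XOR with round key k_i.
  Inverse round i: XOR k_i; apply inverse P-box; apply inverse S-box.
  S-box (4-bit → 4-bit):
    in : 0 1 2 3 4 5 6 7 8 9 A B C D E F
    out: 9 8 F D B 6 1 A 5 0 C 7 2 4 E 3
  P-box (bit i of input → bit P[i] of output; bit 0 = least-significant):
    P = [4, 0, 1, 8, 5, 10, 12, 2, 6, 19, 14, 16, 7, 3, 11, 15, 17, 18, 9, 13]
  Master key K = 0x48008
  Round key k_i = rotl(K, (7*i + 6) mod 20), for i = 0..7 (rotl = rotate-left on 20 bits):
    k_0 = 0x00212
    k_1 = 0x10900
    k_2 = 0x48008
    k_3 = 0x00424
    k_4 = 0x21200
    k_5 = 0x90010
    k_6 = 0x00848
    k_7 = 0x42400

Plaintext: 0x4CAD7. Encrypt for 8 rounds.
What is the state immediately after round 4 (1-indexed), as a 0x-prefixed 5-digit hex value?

s_0 = plaintext = 0x4CAD7
s_1 = Round(s_0, k_0) = 0x7731B
s_2 = Round(s_1, k_1) = 0x4E95F
s_3 = Round(s_2, k_2) = 0x23C11
s_4 = Round(s_3, k_3) = 0xEAFA0
s_5 = Round(s_4, k_4) = 0xEA954
s_6 = Round(s_5, k_5) = 0xDBF01
s_7 = Round(s_6, k_6) = 0x803A4
s_8 = Round(s_7, k_7) = 0x7F7D5

0xEAFA0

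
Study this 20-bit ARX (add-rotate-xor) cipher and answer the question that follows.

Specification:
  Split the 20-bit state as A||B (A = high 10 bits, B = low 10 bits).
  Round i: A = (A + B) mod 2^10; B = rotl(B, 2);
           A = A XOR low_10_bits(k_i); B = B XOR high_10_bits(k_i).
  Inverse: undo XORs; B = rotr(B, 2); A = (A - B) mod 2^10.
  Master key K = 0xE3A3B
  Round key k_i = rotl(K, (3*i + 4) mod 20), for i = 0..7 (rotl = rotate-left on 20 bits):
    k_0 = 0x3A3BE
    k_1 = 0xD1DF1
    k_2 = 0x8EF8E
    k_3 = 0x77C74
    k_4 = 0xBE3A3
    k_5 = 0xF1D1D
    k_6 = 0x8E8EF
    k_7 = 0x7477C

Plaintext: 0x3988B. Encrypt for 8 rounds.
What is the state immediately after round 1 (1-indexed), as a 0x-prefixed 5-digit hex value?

0xB3EC4

s_0 = plaintext = 0x3988B
s_1 = Round(s_0, k_0) = 0xB3EC4
s_2 = Round(s_1, k_1) = 0x18855
s_3 = Round(s_2, k_2) = 0xCE76F
s_4 = Round(s_3, k_3) = 0xB7060
s_5 = Round(s_4, k_4) = 0x27F78
s_6 = Round(s_5, k_5) = 0x42A24
s_7 = Round(s_6, k_6) = 0xF06A8
s_8 = Round(s_7, k_7) = 0x45773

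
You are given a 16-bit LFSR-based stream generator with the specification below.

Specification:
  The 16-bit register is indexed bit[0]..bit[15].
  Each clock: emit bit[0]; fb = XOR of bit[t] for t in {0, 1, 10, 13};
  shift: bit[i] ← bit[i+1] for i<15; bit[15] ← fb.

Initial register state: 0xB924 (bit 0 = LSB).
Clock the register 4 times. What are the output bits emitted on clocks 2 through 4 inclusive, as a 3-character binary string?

reg_0 = 0xB924
clock 1: out=0, reg = 0xDC92
clock 2: out=0, reg = 0x6E49
clock 3: out=1, reg = 0xB724
clock 4: out=0, reg = 0x5B92

010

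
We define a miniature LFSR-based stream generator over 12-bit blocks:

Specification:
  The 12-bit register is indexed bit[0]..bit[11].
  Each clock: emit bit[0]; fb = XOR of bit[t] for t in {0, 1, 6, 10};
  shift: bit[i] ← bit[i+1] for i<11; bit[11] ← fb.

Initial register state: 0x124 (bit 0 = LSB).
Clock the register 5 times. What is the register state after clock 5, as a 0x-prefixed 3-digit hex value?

0xD09

reg_0 = 0x124
clock 1: out=0, reg = 0x092
clock 2: out=0, reg = 0x849
clock 3: out=1, reg = 0x424
clock 4: out=0, reg = 0xA12
clock 5: out=0, reg = 0xD09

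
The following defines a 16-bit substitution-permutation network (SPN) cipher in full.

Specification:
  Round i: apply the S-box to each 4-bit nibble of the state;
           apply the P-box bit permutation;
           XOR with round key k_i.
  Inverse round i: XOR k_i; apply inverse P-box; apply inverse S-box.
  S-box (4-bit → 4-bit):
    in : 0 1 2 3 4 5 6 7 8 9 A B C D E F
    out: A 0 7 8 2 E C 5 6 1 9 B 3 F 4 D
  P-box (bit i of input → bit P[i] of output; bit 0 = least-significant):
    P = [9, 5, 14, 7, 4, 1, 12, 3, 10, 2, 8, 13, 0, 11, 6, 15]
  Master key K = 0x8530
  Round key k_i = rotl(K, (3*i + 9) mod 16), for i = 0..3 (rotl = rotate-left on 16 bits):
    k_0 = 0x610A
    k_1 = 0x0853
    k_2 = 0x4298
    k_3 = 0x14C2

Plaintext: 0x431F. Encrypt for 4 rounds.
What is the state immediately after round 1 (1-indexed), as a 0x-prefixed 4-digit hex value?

s_0 = plaintext = 0x431F
s_1 = Round(s_0, k_0) = 0x0B8A
s_2 = Round(s_1, k_1) = 0xB6D5
s_3 = Round(s_2, k_2) = 0xBB23
s_4 = Round(s_3, k_3) = 0xA855

0x0B8A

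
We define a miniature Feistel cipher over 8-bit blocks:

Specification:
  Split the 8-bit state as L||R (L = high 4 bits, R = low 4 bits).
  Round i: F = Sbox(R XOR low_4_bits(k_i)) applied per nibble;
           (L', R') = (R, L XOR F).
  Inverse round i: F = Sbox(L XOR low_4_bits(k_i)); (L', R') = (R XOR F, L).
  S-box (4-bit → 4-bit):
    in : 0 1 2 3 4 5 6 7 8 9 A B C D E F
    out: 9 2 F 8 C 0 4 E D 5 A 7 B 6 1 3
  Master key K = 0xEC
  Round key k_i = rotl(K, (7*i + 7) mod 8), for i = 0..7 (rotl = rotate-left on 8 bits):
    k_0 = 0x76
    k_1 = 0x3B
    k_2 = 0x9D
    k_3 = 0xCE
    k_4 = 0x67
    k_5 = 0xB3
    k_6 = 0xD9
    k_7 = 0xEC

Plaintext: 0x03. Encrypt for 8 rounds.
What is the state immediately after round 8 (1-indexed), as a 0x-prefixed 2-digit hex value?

0x02

s_0 = plaintext = 0x03
s_1 = Round(s_0, k_0) = 0x30
s_2 = Round(s_1, k_1) = 0x04
s_3 = Round(s_2, k_2) = 0x45
s_4 = Round(s_3, k_3) = 0x53
s_5 = Round(s_4, k_4) = 0x39
s_6 = Round(s_5, k_5) = 0x99
s_7 = Round(s_6, k_6) = 0x90
s_8 = Round(s_7, k_7) = 0x02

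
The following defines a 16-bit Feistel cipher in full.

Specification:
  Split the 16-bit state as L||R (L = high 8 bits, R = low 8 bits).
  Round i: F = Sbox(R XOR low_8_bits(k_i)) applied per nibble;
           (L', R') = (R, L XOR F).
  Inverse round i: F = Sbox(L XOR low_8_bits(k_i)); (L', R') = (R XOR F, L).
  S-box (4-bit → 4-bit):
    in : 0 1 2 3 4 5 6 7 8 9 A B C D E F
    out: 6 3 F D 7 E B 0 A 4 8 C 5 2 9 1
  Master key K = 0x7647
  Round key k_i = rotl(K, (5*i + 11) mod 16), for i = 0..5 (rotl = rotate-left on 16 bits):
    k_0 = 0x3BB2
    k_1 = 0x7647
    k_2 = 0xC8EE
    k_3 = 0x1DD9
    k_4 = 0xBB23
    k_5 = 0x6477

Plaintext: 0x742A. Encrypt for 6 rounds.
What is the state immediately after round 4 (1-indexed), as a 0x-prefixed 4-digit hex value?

0x68ED

s_0 = plaintext = 0x742A
s_1 = Round(s_0, k_0) = 0x2A3E
s_2 = Round(s_1, k_1) = 0x3E2E
s_3 = Round(s_2, k_2) = 0x2E68
s_4 = Round(s_3, k_3) = 0x68ED
s_5 = Round(s_4, k_4) = 0xED31
s_6 = Round(s_5, k_5) = 0x3196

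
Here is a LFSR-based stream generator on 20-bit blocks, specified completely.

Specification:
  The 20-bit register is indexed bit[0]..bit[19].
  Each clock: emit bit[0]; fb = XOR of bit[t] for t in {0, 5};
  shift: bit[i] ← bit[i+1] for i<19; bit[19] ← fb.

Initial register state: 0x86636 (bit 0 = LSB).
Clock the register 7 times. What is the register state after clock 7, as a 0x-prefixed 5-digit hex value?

reg_0 = 0x86636
clock 1: out=0, reg = 0xC331B
clock 2: out=1, reg = 0xE198D
clock 3: out=1, reg = 0xF0CC6
clock 4: out=0, reg = 0x78663
clock 5: out=1, reg = 0x3C331
clock 6: out=1, reg = 0x1E198
clock 7: out=0, reg = 0x0F0CC

0x0F0CC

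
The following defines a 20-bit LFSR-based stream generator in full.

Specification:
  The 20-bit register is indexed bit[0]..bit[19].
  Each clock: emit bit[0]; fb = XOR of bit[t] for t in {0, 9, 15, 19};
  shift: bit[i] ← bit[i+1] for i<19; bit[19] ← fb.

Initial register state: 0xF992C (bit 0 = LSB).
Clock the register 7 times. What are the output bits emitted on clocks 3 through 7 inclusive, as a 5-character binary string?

11010

reg_0 = 0xF992C
clock 1: out=0, reg = 0x7CC96
clock 2: out=0, reg = 0xBE64B
clock 3: out=1, reg = 0x5F325
clock 4: out=1, reg = 0xAF992
clock 5: out=0, reg = 0x57CC9
clock 6: out=1, reg = 0xABE64
clock 7: out=0, reg = 0xD5F32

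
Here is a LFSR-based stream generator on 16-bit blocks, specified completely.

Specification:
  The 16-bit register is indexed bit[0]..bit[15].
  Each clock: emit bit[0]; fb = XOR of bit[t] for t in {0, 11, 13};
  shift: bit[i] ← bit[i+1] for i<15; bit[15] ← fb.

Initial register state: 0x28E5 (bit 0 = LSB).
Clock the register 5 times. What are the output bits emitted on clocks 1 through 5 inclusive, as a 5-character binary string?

reg_0 = 0x28E5
clock 1: out=1, reg = 0x9472
clock 2: out=0, reg = 0x4A39
clock 3: out=1, reg = 0x251C
clock 4: out=0, reg = 0x928E
clock 5: out=0, reg = 0x4947

10100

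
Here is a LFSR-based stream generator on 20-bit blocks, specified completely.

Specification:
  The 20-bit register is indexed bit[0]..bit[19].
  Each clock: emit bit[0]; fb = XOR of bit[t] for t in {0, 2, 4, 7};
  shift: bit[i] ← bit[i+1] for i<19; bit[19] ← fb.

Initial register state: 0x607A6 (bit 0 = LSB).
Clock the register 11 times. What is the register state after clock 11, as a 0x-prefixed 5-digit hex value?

reg_0 = 0x607A6
clock 1: out=0, reg = 0x303D3
clock 2: out=1, reg = 0x981E9
clock 3: out=1, reg = 0x4C0F4
clock 4: out=0, reg = 0xA607A
clock 5: out=0, reg = 0xD303D
clock 6: out=1, reg = 0xE981E
clock 7: out=0, reg = 0x74C0F
clock 8: out=1, reg = 0x3A607
clock 9: out=1, reg = 0x1D303
clock 10: out=1, reg = 0x8E981
clock 11: out=1, reg = 0x474C0

0x474C0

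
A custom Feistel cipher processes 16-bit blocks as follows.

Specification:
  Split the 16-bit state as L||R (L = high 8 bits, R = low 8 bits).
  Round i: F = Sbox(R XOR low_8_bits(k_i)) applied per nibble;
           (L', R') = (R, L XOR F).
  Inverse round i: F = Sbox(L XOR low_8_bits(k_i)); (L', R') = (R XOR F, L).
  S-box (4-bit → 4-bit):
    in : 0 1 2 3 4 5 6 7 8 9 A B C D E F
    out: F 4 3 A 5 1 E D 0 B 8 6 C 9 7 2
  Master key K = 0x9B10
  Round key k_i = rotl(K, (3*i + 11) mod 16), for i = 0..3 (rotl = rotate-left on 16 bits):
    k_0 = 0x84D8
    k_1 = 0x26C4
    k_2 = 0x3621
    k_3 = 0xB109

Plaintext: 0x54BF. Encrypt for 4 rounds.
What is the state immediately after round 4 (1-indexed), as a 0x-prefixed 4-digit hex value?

s_0 = plaintext = 0x54BF
s_1 = Round(s_0, k_0) = 0xBFB9
s_2 = Round(s_1, k_1) = 0xB966
s_3 = Round(s_2, k_2) = 0x66E4
s_4 = Round(s_3, k_3) = 0xE41F

0xE41F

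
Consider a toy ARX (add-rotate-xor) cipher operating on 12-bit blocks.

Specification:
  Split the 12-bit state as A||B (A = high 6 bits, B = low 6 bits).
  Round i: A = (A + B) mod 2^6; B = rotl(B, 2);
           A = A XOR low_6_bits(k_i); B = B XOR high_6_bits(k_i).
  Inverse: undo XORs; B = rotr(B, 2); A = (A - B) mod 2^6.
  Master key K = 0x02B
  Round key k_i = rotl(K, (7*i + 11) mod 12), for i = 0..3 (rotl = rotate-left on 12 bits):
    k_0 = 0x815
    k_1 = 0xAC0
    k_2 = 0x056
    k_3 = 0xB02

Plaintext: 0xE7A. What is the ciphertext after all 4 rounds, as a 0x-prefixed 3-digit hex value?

0x259

s_0 = plaintext = 0xE7A
s_1 = Round(s_0, k_0) = 0x98B
s_2 = Round(s_1, k_1) = 0xC47
s_3 = Round(s_2, k_2) = 0xB9D
s_4 = Round(s_3, k_3) = 0x259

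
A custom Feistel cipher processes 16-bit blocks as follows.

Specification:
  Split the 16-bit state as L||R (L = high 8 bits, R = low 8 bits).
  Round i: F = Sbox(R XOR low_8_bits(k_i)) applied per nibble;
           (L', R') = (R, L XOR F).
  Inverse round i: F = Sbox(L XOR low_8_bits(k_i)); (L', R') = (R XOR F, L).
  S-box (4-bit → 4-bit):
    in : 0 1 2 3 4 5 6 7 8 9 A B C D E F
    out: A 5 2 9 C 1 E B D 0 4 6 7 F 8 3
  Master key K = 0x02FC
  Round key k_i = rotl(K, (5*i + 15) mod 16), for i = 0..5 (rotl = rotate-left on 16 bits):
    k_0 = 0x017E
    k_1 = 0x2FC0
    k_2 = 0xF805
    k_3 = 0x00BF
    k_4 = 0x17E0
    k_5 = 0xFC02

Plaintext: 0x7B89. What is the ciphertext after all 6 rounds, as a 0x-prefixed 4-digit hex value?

s_0 = plaintext = 0x7B89
s_1 = Round(s_0, k_0) = 0x8940
s_2 = Round(s_1, k_1) = 0x4053
s_3 = Round(s_2, k_2) = 0x535E
s_4 = Round(s_3, k_3) = 0x5ED6
s_5 = Round(s_4, k_4) = 0xD6C0
s_6 = Round(s_5, k_5) = 0xC0A4

0xC0A4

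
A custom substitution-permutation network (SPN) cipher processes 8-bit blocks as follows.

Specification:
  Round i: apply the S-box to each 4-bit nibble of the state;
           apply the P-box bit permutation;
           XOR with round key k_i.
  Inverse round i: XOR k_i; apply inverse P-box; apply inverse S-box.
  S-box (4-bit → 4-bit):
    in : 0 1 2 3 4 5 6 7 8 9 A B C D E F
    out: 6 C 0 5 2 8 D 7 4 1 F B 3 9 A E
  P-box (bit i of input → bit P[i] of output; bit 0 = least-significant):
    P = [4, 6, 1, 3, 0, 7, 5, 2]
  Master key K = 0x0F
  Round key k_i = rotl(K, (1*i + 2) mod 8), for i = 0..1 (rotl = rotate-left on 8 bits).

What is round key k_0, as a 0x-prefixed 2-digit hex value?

0x3C

K = 0x0F
k_0 = rotl(K, (1*0+2) mod 8) = rotl(K, 2) = 0x3C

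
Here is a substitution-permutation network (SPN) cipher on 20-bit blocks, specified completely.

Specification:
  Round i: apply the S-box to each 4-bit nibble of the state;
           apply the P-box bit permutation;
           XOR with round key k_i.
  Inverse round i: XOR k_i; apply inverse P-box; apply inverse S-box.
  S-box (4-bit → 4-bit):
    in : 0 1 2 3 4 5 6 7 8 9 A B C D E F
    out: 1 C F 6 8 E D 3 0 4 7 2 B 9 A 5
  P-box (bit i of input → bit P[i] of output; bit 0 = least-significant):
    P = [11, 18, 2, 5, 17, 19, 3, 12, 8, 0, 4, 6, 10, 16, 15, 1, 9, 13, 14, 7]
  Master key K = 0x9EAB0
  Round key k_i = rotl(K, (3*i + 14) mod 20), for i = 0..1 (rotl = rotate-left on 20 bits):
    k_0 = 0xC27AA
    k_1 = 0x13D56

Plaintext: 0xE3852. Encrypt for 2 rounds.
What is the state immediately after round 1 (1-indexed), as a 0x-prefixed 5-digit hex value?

s_0 = plaintext = 0xE3852
s_1 = Round(s_0, k_0) = 0x19F06
s_2 = Round(s_1, k_1) = 0x3F4E2

0x19F06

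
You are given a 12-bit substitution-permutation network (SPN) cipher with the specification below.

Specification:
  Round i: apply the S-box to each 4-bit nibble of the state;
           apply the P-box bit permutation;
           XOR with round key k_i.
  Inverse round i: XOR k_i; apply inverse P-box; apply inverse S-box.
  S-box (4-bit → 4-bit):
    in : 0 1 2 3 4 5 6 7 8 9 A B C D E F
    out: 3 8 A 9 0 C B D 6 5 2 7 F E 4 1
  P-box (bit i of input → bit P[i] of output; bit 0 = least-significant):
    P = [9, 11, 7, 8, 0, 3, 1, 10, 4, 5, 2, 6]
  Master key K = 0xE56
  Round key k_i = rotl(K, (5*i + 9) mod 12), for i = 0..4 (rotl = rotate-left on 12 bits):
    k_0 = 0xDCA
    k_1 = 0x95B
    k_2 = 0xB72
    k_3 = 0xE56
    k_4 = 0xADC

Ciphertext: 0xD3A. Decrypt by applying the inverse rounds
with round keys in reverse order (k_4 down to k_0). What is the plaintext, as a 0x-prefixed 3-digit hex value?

0x0AE

s_0 = ciphertext = 0xD3A
s_1 = InvRound(s_0, k_4) = 0xD57
s_2 = InvRound(s_1, k_3) = 0x4F3
s_3 = InvRound(s_2, k_2) = 0x43C
s_4 = InvRound(s_3, k_1) = 0xD72
s_5 = InvRound(s_4, k_0) = 0x0AE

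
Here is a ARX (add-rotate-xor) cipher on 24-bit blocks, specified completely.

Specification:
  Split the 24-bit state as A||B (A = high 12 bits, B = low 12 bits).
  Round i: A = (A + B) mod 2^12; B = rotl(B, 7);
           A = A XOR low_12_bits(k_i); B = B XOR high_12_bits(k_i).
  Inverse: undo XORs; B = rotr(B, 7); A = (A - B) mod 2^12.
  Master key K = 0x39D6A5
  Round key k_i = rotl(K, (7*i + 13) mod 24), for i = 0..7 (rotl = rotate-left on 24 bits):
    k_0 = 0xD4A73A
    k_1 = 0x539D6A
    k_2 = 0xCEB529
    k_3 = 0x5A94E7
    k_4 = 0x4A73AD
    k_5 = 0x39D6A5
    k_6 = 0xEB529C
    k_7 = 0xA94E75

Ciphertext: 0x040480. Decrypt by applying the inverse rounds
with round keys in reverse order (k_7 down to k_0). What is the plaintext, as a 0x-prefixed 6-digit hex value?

0xB5C204

s_0 = ciphertext = 0x040480
s_1 = InvRound(s_0, k_7) = 0xB9929C
s_2 = InvRound(s_1, k_6) = 0x3CD538
s_3 = InvRound(s_2, k_5) = 0x0BB4AD
s_4 = InvRound(s_3, k_4) = 0x1D6140
s_5 = InvRound(s_4, k_3) = 0x808D29
s_6 = InvRound(s_5, k_2) = 0x4DE843
s_7 = InvRound(s_6, k_1) = 0xA5AF5A
s_8 = InvRound(s_7, k_0) = 0xB5C204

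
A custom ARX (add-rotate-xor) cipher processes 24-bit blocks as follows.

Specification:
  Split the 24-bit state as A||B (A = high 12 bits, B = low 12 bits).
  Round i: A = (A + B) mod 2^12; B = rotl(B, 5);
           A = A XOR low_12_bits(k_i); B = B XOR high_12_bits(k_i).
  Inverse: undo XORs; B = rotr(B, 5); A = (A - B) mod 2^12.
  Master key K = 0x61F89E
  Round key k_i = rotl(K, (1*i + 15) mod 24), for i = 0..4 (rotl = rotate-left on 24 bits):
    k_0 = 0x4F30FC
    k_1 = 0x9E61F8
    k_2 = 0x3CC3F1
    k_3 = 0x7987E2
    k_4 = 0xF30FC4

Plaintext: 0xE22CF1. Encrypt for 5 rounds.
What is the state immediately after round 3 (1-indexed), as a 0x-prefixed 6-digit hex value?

0x4055AD

s_0 = plaintext = 0xE22CF1
s_1 = Round(s_0, k_0) = 0xBEFACA
s_2 = Round(s_1, k_1) = 0x7410B3
s_3 = Round(s_2, k_2) = 0x4055AD
s_4 = Round(s_3, k_3) = 0xE50233
s_5 = Round(s_4, k_4) = 0xF47954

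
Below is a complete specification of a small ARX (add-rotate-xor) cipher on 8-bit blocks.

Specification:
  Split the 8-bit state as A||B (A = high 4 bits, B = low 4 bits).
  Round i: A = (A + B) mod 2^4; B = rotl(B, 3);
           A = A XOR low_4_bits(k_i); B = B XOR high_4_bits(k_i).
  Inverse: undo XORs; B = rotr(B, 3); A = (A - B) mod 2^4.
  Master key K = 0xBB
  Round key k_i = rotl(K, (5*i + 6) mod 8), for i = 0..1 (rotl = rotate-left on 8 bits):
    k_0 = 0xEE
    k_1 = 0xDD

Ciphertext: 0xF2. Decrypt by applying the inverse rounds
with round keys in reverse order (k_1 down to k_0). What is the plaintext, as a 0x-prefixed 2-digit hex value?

0xB2

s_0 = ciphertext = 0xF2
s_1 = InvRound(s_0, k_1) = 0x3F
s_2 = InvRound(s_1, k_0) = 0xB2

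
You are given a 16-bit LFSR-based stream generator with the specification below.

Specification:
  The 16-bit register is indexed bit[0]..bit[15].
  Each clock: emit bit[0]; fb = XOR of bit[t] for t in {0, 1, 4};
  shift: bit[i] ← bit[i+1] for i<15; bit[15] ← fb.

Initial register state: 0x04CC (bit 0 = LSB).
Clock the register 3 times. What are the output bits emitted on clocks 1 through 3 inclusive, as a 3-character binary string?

reg_0 = 0x04CC
clock 1: out=0, reg = 0x0266
clock 2: out=0, reg = 0x8133
clock 3: out=1, reg = 0xC099

001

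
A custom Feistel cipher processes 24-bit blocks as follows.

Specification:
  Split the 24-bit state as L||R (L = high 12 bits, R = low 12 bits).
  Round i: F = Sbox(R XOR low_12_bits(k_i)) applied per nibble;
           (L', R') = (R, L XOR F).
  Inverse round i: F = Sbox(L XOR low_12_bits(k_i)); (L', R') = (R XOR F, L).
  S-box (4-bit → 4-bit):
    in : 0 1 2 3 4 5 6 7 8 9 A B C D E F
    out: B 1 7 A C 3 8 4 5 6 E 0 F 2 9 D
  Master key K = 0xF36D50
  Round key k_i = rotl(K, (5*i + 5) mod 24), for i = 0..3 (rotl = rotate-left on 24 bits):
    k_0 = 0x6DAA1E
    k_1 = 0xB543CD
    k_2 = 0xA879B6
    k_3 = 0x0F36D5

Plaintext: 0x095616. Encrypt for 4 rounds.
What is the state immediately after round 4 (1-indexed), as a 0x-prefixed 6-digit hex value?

0x487EB3

s_0 = plaintext = 0x095616
s_1 = Round(s_0, k_0) = 0x616F20
s_2 = Round(s_1, k_1) = 0xF20984
s_3 = Round(s_2, k_2) = 0x984487
s_4 = Round(s_3, k_3) = 0x487EB3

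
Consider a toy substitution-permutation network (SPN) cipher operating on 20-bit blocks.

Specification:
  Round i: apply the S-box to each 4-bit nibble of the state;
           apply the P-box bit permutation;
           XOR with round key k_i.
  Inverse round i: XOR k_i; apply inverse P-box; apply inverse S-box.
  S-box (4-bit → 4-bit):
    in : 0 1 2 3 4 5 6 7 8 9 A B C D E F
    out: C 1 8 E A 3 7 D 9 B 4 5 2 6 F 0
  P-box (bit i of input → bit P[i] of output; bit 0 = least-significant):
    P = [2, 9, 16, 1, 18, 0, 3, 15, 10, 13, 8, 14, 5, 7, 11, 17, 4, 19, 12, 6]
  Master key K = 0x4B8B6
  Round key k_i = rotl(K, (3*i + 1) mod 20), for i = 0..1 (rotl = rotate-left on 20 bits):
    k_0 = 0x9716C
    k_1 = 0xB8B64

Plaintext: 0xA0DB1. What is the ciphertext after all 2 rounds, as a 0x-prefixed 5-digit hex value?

s_0 = plaintext = 0xA0DB1
s_1 = Round(s_0, k_0) = 0xF4860
s_2 = Round(s_1, k_1) = 0xCCFEF

0xCCFEF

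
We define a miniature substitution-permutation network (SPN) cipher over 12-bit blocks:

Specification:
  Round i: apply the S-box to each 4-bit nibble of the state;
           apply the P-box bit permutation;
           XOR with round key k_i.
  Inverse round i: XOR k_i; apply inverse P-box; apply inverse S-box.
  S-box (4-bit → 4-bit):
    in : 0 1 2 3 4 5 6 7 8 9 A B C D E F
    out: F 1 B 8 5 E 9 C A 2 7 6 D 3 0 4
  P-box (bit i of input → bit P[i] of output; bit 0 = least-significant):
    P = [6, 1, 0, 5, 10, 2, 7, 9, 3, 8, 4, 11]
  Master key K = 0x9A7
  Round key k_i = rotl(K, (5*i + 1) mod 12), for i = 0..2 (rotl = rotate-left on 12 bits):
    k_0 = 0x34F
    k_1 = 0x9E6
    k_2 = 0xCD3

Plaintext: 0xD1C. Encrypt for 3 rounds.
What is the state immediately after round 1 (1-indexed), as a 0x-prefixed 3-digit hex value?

s_0 = plaintext = 0xD1C
s_1 = Round(s_0, k_0) = 0x626
s_2 = Round(s_1, k_1) = 0x78A
s_3 = Round(s_2, k_2) = 0x684

0x626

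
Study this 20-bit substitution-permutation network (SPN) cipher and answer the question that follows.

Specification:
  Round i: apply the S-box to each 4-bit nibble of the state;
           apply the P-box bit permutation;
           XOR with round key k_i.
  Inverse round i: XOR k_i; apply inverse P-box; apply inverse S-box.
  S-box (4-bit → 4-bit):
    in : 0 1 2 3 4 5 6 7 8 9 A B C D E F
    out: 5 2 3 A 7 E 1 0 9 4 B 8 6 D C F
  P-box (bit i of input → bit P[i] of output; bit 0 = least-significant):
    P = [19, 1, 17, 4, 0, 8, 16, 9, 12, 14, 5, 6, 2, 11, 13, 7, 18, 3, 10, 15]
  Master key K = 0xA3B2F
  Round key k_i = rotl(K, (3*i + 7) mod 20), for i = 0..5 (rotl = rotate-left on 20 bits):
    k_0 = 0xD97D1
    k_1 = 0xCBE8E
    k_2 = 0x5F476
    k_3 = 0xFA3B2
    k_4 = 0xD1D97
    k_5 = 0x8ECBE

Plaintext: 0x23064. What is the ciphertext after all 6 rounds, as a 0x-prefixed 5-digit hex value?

0x786D9

s_0 = plaintext = 0x23064
s_1 = Round(s_0, k_0) = 0x38F7A
s_2 = Round(s_1, k_1) = 0x46E70
s_3 = Round(s_2, k_2) = 0xBF01A
s_4 = Round(s_3, k_3) = 0x71A04
s_5 = Round(s_4, k_4) = 0x645D4
s_6 = Round(s_5, k_5) = 0x786D9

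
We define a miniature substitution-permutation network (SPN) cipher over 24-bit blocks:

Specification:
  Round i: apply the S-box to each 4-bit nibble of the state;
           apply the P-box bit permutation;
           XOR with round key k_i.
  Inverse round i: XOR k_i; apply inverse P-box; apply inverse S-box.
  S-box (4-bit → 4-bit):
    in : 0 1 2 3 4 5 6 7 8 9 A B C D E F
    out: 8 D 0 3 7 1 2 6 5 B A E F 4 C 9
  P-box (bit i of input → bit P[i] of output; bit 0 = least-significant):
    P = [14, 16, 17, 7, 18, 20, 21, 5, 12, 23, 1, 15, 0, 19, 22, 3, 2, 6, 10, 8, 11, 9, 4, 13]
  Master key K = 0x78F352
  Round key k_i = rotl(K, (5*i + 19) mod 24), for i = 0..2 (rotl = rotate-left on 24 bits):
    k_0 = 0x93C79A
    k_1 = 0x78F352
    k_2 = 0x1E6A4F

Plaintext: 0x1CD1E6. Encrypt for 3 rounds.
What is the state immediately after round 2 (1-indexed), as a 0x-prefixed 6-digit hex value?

s_0 = plaintext = 0x1CD1E6
s_1 = Round(s_0, k_0) = 0xF27AEC
s_2 = Round(s_1, k_1) = 0x931BF2
s_3 = Round(s_2, k_2) = 0xDAC020

0x931BF2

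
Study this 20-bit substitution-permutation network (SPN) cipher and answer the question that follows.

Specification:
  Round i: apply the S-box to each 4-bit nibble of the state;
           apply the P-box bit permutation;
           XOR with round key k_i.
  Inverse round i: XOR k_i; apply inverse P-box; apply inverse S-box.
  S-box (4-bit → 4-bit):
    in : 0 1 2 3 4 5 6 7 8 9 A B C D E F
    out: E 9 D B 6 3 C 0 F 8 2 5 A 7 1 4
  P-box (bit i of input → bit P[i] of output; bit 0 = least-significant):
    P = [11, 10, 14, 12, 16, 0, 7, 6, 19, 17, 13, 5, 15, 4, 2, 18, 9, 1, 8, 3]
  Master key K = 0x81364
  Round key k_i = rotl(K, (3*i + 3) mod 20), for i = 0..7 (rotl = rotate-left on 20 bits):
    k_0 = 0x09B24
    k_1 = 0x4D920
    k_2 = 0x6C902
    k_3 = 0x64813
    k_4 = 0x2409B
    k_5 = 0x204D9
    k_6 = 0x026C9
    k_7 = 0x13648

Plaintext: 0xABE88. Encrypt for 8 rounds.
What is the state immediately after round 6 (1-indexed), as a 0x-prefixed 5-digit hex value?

s_0 = plaintext = 0xABE88
s_1 = Round(s_0, k_0) = 0x947E3
s_2 = Round(s_1, k_1) = 0x5C53C
s_3 = Round(s_2, k_2) = 0x9DF51
s_4 = Round(s_3, k_3) = 0x7F00E
s_5 = Round(s_4, k_4) = 0x0687E
s_6 = Round(s_5, k_5) = 0xC2DF7
s_7 = Round(s_6, k_6) = 0xE8647
s_8 = Round(s_7, k_7) = 0x594FD

0xC2DF7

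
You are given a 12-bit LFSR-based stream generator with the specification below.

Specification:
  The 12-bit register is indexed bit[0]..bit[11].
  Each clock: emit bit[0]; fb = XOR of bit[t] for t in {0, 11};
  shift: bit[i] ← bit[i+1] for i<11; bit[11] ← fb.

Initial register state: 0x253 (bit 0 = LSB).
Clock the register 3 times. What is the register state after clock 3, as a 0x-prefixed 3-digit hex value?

0x24A

reg_0 = 0x253
clock 1: out=1, reg = 0x929
clock 2: out=1, reg = 0x494
clock 3: out=0, reg = 0x24A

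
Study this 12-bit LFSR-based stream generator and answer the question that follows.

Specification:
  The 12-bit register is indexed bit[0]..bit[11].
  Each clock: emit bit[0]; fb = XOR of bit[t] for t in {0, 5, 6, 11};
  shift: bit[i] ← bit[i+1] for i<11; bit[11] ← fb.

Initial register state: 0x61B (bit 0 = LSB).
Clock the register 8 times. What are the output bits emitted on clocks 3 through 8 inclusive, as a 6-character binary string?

011000

reg_0 = 0x61B
clock 1: out=1, reg = 0xB0D
clock 2: out=1, reg = 0x586
clock 3: out=0, reg = 0x2C3
clock 4: out=1, reg = 0x161
clock 5: out=1, reg = 0x8B0
clock 6: out=0, reg = 0x458
clock 7: out=0, reg = 0xA2C
clock 8: out=0, reg = 0x516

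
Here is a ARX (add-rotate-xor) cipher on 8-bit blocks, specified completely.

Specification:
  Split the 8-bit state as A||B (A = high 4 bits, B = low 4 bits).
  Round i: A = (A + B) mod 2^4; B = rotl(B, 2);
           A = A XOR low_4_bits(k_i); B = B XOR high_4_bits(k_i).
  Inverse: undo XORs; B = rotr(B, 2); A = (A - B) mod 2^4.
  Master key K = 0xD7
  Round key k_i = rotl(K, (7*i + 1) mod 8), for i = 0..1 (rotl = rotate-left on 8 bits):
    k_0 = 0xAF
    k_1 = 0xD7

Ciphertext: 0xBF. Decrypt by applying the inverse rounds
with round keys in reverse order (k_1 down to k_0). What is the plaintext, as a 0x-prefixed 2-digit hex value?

s_0 = ciphertext = 0xBF
s_1 = InvRound(s_0, k_1) = 0x48
s_2 = InvRound(s_1, k_0) = 0x38

0x38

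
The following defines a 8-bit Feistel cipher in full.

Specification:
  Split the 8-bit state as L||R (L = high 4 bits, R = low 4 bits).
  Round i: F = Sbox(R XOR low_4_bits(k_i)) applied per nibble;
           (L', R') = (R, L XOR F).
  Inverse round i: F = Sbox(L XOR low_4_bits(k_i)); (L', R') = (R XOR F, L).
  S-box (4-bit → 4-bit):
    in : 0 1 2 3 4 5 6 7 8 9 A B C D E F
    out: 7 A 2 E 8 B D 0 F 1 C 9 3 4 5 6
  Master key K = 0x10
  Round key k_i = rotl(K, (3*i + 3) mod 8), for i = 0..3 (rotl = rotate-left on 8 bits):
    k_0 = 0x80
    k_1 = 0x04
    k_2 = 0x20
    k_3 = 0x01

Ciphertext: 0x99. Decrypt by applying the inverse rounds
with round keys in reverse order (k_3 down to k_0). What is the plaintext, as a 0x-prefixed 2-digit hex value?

0xE1

s_0 = ciphertext = 0x99
s_1 = InvRound(s_0, k_3) = 0x69
s_2 = InvRound(s_1, k_2) = 0x46
s_3 = InvRound(s_2, k_1) = 0x14
s_4 = InvRound(s_3, k_0) = 0xE1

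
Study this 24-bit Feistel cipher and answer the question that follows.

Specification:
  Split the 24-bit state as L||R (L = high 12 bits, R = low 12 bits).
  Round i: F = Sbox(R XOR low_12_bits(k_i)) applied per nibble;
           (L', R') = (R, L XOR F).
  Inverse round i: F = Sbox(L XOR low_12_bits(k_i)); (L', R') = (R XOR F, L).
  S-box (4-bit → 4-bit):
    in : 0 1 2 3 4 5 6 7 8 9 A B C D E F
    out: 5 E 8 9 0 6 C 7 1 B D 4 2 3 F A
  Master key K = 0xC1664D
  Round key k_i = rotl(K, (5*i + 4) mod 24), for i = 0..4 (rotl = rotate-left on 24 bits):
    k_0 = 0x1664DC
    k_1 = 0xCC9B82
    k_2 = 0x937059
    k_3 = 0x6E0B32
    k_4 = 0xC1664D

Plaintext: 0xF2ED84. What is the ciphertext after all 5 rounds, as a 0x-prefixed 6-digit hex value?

s_0 = plaintext = 0xF2ED84
s_1 = Round(s_0, k_0) = 0xD8444F
s_2 = Round(s_1, k_1) = 0x44F7A7
s_3 = Round(s_2, k_2) = 0x7A73E0
s_4 = Round(s_3, k_3) = 0x3E069F
s_5 = Round(s_4, k_4) = 0x69F6D8

0x69F6D8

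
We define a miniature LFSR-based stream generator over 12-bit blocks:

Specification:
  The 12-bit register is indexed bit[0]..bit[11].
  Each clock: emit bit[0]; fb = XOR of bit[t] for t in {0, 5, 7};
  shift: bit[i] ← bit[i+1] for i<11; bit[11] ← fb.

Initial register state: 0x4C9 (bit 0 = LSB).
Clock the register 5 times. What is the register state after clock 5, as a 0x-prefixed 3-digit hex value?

reg_0 = 0x4C9
clock 1: out=1, reg = 0x264
clock 2: out=0, reg = 0x932
clock 3: out=0, reg = 0xC99
clock 4: out=1, reg = 0x64C
clock 5: out=0, reg = 0x326

0x326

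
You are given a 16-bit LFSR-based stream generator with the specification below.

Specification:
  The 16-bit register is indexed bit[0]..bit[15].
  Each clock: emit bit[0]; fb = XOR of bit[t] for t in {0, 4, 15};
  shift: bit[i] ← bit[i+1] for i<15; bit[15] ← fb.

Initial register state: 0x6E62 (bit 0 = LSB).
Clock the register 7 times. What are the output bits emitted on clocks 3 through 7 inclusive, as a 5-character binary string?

reg_0 = 0x6E62
clock 1: out=0, reg = 0x3731
clock 2: out=1, reg = 0x1B98
clock 3: out=0, reg = 0x8DCC
clock 4: out=0, reg = 0xC6E6
clock 5: out=0, reg = 0xE373
clock 6: out=1, reg = 0xF1B9
clock 7: out=1, reg = 0xF8DC

00011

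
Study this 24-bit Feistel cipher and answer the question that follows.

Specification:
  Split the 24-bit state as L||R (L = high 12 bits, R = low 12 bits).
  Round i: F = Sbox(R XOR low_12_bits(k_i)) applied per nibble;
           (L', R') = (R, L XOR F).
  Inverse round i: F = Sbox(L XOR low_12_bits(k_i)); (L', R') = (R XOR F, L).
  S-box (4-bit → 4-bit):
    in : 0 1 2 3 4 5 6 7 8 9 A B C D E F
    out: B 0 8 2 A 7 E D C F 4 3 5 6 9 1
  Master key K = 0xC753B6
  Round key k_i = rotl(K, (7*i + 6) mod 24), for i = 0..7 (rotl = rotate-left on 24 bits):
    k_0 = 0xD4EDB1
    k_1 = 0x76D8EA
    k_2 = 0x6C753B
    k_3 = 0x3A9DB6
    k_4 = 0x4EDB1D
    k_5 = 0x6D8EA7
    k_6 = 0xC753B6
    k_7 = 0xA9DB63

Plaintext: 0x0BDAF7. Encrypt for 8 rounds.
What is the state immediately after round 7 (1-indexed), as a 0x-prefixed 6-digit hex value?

0xE41520

s_0 = plaintext = 0x0BDAF7
s_1 = Round(s_0, k_0) = 0xAF7D13
s_2 = Round(s_1, k_1) = 0xD13DE8
s_3 = Round(s_2, k_2) = 0xDE8171
s_4 = Round(s_3, k_3) = 0x1718B5
s_5 = Round(s_4, k_4) = 0x8B533D
s_6 = Round(s_5, k_5) = 0x33DE41
s_7 = Round(s_6, k_6) = 0xE41520
s_8 = Round(s_7, k_7) = 0x5207E3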